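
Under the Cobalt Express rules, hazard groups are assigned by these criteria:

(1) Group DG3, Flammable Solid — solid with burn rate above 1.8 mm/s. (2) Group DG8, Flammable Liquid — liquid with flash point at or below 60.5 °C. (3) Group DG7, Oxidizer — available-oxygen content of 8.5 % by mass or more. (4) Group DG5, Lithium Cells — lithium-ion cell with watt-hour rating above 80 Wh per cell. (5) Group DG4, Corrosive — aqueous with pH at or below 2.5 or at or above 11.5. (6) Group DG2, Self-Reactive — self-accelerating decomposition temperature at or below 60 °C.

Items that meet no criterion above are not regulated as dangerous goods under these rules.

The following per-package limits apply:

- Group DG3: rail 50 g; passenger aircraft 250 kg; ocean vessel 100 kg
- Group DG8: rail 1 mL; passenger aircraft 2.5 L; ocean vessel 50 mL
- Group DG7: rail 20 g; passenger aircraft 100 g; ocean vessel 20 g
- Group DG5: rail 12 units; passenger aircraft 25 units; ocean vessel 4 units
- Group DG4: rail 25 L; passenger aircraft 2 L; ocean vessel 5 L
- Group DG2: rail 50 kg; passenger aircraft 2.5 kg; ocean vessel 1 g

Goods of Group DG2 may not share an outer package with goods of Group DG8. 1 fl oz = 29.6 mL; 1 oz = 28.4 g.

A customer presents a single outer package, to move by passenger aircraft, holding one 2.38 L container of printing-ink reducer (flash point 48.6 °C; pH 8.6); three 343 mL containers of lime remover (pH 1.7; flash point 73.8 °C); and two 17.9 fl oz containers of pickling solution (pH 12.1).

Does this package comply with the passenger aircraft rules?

Flash point 48.6 °C meets the Group DG8 criterion (Flammable Liquid), so the printing-ink reducer is Group DG8.
pH 1.7 meets the Group DG4 criterion (Corrosive), so the lime remover is Group DG4.
The pickling solution has pH 12.1, which is ≥ 11.5, so it is Group DG4 (Corrosive).
Total Group DG4: (three 343 mL containers = 1.029 L) + (two 17.9 fl oz containers = 1059.68 mL) = 2088.68 mL.
2088.68 mL > 2 L (passenger aircraft limit, Group DG4) — over the limit.
Group DG8 quantity: 2.38 L.
2.38 L ≤ 2.5 L (passenger aircraft limit, Group DG8) — within limit.
The segregation rule (Group DG2 with Group DG8) does not apply to Group DG4 with Group DG8.

No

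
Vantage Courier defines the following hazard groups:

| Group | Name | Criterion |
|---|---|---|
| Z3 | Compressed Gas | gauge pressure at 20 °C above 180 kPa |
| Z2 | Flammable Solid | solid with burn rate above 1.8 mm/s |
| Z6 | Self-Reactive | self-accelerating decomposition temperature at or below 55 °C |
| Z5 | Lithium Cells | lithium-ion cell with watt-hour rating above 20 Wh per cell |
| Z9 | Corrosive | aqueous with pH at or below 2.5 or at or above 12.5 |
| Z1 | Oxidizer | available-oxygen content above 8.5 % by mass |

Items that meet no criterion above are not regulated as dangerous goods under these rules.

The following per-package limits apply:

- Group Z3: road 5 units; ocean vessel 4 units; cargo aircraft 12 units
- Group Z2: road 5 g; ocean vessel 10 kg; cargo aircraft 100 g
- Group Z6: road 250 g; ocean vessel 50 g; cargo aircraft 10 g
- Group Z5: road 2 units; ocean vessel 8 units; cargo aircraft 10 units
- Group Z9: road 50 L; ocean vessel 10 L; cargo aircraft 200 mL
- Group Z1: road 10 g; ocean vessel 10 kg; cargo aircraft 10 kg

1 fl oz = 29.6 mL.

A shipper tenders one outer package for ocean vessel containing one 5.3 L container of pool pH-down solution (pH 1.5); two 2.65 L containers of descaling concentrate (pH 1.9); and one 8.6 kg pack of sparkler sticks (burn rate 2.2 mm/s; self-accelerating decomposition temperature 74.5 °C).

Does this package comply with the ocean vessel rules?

No

With pH 1.5 (≤ 2.5), the pool pH-down solution falls in Group Z9.
pH 1.9 meets the Group Z9 criterion (Corrosive), so the descaling concentrate is Group Z9.
With burn rate 2.2 mm/s (> 1.8 mm/s), the sparkler sticks fall in Group Z2.
Total Group Z9: 5.3 L + (two 2.65 L containers = 5.3 L) = 10.6 L.
10.6 L > 10 L (ocean vessel limit, Group Z9) — over the limit.
Group Z2 quantity: 8.6 kg.
8.6 kg ≤ 10 kg (ocean vessel limit, Group Z2) — within limit.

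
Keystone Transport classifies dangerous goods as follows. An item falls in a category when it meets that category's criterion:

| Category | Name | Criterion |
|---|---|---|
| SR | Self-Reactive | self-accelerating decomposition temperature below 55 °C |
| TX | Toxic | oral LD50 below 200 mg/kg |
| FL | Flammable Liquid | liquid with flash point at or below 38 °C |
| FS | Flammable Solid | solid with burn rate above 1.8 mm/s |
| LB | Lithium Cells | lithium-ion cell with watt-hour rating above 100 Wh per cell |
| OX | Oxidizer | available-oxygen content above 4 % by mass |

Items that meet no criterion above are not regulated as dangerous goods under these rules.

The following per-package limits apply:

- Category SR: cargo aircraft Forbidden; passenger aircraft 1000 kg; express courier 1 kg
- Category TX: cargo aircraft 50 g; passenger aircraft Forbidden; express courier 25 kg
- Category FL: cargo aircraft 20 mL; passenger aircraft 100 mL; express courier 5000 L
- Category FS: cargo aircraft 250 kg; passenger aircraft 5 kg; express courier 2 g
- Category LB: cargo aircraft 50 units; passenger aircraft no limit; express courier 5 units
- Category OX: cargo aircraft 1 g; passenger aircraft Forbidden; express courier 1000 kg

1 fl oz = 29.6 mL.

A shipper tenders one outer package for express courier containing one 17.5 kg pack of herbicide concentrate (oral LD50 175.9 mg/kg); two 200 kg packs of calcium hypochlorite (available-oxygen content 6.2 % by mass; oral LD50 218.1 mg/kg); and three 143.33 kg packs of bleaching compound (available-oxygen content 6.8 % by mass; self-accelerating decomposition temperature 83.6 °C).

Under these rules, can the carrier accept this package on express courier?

Oral LD50 175.9 mg/kg meets the Category TX criterion (Toxic), so the herbicide concentrate is Category TX.
The calcium hypochlorite has available-oxygen content 6.2 % by mass, which is > 4 % by mass, so it is Category OX (Oxidizer).
With available-oxygen content 6.8 % by mass (> 4 % by mass), the bleaching compound falls in Category OX.
Total Category OX: (two 200 kg packs = 400 kg) + (three 143.33 kg packs = 429.99 kg) = 829.99 kg.
829.99 kg is within the express courier limit of 1000 kg for Category OX.
Category TX quantity: 17.5 kg.
That is within the Category TX express courier limit of 25 kg.
Every hazard category is within its express courier limit and no segregation rule is violated.

Yes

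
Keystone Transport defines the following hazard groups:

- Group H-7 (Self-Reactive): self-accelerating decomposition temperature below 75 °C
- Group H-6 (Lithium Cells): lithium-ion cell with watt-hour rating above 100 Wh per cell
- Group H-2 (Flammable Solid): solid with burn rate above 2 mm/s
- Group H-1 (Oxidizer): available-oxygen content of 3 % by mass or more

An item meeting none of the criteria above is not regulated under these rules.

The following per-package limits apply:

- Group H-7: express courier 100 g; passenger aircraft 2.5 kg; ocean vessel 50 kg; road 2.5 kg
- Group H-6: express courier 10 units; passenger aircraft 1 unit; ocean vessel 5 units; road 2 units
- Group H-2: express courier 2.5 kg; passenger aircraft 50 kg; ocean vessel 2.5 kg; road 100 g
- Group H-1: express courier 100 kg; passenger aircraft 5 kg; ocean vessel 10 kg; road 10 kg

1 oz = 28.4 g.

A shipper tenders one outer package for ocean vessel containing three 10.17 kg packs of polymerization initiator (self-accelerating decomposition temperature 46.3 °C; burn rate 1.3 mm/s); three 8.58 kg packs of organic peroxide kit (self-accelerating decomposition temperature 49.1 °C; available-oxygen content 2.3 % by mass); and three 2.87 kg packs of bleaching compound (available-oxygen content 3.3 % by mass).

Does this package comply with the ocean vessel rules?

Polymerization initiator: self-accelerating decomposition temperature 46.3 °C < 75 °C → Group H-7 (Self-Reactive).
Organic peroxide kit: self-accelerating decomposition temperature 49.1 °C < 75 °C → Group H-7 (Self-Reactive).
Bleaching compound: available-oxygen content 3.3 % by mass ≥ 3 % by mass → Group H-1 (Oxidizer).
Total Group H-7: (three 10.17 kg packs = 30.51 kg) + (three 8.58 kg packs = 25.74 kg) = 56.25 kg.
56.25 kg exceeds the ocean vessel limit of 50 kg for Group H-7.
Group H-1 quantity: three 2.87 kg packs = 8.61 kg.
8.61 kg ≤ 10 kg (ocean vessel limit, Group H-1) — within limit.

No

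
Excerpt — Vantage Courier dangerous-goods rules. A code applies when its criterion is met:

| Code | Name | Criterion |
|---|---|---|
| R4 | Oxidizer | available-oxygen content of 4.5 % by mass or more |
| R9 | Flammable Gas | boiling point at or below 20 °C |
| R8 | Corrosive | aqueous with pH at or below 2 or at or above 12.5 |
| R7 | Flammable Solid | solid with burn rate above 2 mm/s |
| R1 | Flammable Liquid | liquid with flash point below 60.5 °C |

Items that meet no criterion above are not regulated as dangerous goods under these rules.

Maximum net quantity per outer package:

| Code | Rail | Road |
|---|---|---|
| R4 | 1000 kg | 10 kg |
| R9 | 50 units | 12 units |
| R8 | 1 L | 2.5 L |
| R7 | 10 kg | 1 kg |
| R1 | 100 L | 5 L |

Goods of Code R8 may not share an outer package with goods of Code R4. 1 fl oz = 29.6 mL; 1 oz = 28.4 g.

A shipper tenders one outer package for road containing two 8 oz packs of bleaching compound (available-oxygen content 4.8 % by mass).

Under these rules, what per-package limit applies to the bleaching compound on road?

Available-oxygen content 4.8 % by mass meets the Code R4 criterion (Oxidizer), so the bleaching compound is Code R4.
The road limit for Code R4 is 10 kg.

10 kg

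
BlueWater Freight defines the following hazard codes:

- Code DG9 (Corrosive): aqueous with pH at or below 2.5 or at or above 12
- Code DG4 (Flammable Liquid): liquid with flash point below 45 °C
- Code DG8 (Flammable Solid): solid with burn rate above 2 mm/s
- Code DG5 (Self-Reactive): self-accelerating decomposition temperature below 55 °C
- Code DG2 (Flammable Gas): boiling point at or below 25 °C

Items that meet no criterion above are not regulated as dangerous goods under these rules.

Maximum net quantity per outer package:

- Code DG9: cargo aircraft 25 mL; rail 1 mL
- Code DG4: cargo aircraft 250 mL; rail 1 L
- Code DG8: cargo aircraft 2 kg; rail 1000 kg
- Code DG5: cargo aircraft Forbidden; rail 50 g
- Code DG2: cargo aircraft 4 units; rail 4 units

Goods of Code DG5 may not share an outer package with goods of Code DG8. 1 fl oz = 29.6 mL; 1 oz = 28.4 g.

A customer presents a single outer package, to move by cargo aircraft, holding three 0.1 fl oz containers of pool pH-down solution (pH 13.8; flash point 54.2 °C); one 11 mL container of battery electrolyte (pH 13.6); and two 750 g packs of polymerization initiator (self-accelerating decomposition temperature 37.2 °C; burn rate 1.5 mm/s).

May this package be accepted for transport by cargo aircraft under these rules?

With pH 13.8 (≥ 12), the pool pH-down solution falls in Code DG9.
Battery electrolyte: pH 13.6 ≥ 12 → Code DG9 (Corrosive).
Polymerization initiator: self-accelerating decomposition temperature 37.2 °C < 55 °C → Code DG5 (Self-Reactive).
Code DG9 net quantity: (three 0.1 fl oz containers = 8.88 mL) + 11 mL = 19.88 mL.
That is within the Code DG9 cargo aircraft limit of 25 mL.
Code DG5 quantity: two 750 g packs = 1.5 kg.
By cargo aircraft, Code DG5 is Forbidden regardless of quantity.
The segregation rule (Code DG5 with Code DG8) does not apply to Code DG9 with Code DG5.

No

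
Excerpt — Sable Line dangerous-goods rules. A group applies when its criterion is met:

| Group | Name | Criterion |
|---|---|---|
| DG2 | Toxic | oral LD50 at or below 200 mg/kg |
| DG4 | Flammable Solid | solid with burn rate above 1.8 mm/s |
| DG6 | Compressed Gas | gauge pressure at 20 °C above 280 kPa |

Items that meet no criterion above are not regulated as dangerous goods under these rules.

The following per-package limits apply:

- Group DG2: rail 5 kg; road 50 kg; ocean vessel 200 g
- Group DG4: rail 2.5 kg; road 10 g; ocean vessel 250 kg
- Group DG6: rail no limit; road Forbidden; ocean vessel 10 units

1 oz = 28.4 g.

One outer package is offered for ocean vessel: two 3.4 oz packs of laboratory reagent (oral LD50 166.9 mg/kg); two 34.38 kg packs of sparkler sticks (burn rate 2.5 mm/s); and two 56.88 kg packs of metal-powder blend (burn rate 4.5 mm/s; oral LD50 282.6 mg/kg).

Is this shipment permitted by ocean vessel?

Yes

With oral LD50 166.9 mg/kg (≤ 200 mg/kg), the laboratory reagent falls in Group DG2.
Burn rate 2.5 mm/s meets the Group DG4 criterion (Flammable Solid), so the sparkler sticks are Group DG4.
Metal-powder blend: burn rate 4.5 mm/s > 1.8 mm/s → Group DG4 (Flammable Solid).
Group DG2 quantity: two 3.4 oz packs = 193.12 g.
That is within the Group DG2 ocean vessel limit of 200 g.
Total Group DG4: (two 34.38 kg packs = 68.76 kg) + (two 56.88 kg packs = 113.76 kg) = 182.52 kg.
182.52 kg is within the ocean vessel limit of 250 kg for Group DG4.
Every hazard group is within its ocean vessel limit and no segregation rule is violated.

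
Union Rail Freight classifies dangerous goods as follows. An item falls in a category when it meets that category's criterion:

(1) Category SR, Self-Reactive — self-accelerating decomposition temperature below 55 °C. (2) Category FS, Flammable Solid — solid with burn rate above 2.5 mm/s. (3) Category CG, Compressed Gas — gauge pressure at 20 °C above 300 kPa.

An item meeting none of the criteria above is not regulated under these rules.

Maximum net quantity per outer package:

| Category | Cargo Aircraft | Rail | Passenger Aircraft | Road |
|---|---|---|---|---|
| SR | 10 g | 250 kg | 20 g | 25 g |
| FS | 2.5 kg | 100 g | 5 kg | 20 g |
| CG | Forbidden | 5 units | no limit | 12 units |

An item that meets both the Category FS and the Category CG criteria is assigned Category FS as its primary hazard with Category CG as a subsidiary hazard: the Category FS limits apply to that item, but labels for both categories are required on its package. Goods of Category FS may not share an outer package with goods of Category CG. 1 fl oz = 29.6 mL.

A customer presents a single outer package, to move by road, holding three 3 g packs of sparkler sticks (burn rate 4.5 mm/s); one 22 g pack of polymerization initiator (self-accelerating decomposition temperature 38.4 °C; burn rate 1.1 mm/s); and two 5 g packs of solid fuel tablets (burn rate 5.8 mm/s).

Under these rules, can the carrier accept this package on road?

Sparkler sticks: burn rate 4.5 mm/s > 2.5 mm/s → Category FS (Flammable Solid).
Self-accelerating decomposition temperature 38.4 °C meets the Category SR criterion (Self-Reactive), so the polymerization initiator is Category SR.
With burn rate 5.8 mm/s (> 2.5 mm/s), the solid fuel tablets fall in Category FS.
Category FS net quantity: (three 3 g packs = 9 g) + (two 5 g packs = 10 g) = 19 g.
19 g is within the road limit of 20 g for Category FS.
Category SR quantity: 22 g.
That is within the Category SR road limit of 25 g.
The segregation rule (Category FS with Category CG) does not apply to Category FS with Category SR.
Every hazard category is within its road limit and no segregation rule is violated.

Yes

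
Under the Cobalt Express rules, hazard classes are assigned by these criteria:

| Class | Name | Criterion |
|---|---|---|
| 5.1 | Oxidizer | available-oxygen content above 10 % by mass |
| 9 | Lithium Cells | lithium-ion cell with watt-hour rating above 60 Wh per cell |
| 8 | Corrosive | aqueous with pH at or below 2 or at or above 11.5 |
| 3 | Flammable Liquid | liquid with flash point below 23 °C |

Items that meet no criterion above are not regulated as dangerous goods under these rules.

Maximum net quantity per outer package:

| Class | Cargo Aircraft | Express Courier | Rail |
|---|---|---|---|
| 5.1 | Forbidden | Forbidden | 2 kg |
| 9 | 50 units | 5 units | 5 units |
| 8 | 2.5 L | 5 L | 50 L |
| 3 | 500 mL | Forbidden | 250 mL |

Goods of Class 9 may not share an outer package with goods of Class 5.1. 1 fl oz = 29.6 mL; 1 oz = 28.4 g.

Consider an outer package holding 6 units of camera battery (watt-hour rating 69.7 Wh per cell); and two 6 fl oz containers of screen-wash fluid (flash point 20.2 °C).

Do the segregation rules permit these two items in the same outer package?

Yes

Watt-hour rating 69.7 Wh per cell meets the Class 9 criterion (Lithium Cells), so the camera battery is Class 9.
Screen-wash fluid: flash point 20.2 °C < 23 °C → Class 3 (Flammable Liquid).
No segregation rule bars Class 9 with Class 3.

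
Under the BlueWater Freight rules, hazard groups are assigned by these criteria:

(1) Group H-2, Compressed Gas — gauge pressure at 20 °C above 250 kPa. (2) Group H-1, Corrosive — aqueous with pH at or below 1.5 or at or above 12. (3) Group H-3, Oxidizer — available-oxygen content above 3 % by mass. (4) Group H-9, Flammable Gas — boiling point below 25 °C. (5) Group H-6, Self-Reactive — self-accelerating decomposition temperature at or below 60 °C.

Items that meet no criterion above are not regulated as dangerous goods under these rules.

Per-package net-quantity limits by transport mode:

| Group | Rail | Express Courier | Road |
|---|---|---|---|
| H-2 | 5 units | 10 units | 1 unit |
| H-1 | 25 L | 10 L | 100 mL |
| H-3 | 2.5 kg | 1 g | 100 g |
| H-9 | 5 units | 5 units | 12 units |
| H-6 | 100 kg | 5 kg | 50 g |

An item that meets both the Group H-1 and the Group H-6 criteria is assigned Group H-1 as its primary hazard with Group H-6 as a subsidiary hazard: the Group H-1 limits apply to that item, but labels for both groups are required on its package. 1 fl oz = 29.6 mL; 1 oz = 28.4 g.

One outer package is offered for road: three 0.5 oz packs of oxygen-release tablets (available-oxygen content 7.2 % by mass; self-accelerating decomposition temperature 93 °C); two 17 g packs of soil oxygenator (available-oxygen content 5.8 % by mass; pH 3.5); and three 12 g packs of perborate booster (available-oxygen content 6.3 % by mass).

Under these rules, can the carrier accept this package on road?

The oxygen-release tablets have available-oxygen content 7.2 % by mass, which is > 3 % by mass, so they are Group H-3 (Oxidizer).
Soil oxygenator: available-oxygen content 5.8 % by mass > 3 % by mass → Group H-3 (Oxidizer).
Perborate booster: available-oxygen content 6.3 % by mass > 3 % by mass → Group H-3 (Oxidizer).
Total Group H-3: (three 0.5 oz packs = 42.6 g) + (two 17 g packs = 34 g) + (three 12 g packs = 36 g) = 112.6 g.
112.6 g > 100 g (road limit, Group H-3) — over the limit.

No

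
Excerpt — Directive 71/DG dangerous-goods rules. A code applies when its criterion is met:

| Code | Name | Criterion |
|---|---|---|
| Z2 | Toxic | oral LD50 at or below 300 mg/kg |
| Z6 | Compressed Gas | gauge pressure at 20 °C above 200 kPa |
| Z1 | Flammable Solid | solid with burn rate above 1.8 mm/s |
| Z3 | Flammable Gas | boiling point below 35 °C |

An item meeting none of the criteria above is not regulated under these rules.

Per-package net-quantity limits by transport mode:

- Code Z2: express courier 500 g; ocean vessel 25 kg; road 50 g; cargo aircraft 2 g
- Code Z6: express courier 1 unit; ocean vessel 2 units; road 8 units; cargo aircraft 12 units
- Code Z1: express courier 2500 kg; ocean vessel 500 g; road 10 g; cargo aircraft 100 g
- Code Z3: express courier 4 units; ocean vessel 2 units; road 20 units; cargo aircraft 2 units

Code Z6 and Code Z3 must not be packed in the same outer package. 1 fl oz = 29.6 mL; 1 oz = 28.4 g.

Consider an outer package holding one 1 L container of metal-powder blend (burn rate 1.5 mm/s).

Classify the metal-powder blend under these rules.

burn rate 1.5 mm/s is not above 1.8 mm/s, so Code Z1 does not apply.
No criterion is met, so the item is not regulated.

Not regulated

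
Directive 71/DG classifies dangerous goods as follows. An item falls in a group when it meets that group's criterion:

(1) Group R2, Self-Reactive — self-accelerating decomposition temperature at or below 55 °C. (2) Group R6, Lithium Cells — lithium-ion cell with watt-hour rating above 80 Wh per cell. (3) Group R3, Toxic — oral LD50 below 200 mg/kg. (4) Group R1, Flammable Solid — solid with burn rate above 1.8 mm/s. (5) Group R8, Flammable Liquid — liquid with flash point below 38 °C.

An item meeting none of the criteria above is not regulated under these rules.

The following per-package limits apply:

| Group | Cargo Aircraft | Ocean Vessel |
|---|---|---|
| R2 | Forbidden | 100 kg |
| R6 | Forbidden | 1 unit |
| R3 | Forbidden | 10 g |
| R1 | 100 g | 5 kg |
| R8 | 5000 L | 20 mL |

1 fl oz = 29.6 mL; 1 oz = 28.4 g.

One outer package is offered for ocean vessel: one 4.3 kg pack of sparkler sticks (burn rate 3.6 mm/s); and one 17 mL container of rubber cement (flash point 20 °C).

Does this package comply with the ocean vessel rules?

Yes

Sparkler sticks: burn rate 3.6 mm/s > 1.8 mm/s → Group R1 (Flammable Solid).
Flash point 20 °C meets the Group R8 criterion (Flammable Liquid), so the rubber cement is Group R8.
Group R8 quantity: 17 mL.
17 mL ≤ 20 mL (ocean vessel limit, Group R8) — within limit.
Group R1 quantity: 4.3 kg.
That is within the Group R1 ocean vessel limit of 5 kg.
Every hazard group is within its ocean vessel limit and no segregation rule is violated.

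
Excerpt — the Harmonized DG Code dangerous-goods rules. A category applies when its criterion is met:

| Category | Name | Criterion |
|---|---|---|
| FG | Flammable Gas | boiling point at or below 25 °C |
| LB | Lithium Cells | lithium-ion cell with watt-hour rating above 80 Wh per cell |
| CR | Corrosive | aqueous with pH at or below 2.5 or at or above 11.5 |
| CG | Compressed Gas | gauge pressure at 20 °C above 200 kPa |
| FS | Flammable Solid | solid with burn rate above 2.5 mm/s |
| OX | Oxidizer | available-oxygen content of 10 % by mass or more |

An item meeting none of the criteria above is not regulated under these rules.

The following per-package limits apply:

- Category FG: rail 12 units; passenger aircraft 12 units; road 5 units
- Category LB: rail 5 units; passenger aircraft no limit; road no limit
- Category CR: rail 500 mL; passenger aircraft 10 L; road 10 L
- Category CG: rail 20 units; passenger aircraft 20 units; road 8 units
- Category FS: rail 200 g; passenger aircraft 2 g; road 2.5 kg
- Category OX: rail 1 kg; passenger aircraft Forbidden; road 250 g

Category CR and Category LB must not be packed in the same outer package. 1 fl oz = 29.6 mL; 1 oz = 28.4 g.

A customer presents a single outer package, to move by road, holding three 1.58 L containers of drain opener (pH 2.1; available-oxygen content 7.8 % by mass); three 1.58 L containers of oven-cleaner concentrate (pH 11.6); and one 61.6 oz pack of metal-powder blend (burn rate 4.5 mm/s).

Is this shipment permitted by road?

Yes

With pH 2.1 (≤ 2.5), the drain opener falls in Category CR.
pH 11.6 meets the Category CR criterion (Corrosive), so the oven-cleaner concentrate is Category CR.
The metal-powder blend has burn rate 4.5 mm/s, which is > 2.5 mm/s, so it is Category FS (Flammable Solid).
Category CR net quantity: (three 1.58 L containers = 4.74 L) + (three 1.58 L containers = 4.74 L) = 9.48 L.
9.48 L ≤ 10 L (road limit, Category CR) — within limit.
Category FS quantity: one 61.6 oz pack = 1749.44 g.
That is within the Category FS road limit of 2.5 kg.
The segregation rule (Category CR with Category LB) does not apply to Category CR with Category FS.
Every hazard category is within its road limit and no segregation rule is violated.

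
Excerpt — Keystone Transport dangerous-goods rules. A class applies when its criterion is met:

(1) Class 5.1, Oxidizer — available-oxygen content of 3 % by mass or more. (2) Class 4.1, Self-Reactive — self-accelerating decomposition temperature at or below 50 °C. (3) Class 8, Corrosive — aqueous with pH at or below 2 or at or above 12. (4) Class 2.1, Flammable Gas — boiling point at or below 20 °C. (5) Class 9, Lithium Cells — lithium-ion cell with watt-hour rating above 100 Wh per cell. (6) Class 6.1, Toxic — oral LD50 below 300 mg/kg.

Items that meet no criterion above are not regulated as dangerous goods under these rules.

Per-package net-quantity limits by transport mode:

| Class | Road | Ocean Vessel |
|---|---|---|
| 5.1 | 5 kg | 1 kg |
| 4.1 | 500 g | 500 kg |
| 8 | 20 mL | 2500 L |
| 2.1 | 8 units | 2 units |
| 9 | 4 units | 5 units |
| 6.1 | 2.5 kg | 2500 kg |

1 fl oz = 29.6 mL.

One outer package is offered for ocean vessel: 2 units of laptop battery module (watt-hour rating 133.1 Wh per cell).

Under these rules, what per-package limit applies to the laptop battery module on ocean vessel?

The laptop battery module has watt-hour rating 133.1 Wh per cell, which is > 100 Wh per cell, so it is Class 9 (Lithium Cells).
The ocean vessel limit for Class 9 is 5 units.

5 units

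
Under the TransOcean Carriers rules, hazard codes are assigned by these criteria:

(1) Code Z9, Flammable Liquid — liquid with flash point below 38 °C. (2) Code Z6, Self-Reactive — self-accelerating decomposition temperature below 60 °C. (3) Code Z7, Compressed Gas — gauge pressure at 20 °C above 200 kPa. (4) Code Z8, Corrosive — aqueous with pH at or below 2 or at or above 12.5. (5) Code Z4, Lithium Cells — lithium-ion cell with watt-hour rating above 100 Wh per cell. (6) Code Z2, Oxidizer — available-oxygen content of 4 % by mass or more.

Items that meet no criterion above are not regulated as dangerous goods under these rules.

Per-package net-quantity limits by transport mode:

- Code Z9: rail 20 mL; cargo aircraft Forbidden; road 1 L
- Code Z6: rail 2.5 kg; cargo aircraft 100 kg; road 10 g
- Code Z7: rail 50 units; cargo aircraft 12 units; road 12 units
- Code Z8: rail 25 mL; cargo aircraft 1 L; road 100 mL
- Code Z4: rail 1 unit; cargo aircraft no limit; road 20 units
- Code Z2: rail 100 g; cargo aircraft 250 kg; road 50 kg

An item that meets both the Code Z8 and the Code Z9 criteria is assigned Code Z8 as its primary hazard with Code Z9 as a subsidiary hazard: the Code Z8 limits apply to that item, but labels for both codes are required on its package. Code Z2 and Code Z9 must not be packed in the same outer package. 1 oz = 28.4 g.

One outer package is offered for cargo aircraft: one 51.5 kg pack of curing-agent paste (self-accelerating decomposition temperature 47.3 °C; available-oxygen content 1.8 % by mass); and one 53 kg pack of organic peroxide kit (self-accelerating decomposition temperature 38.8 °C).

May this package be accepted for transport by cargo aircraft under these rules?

No

With self-accelerating decomposition temperature 47.3 °C (< 60 °C), the curing-agent paste falls in Code Z6.
With self-accelerating decomposition temperature 38.8 °C (< 60 °C), the organic peroxide kit falls in Code Z6.
Total Code Z6: 51.5 kg + 53 kg = 104.5 kg.
104.5 kg > 100 kg (cargo aircraft limit, Code Z6) — over the limit.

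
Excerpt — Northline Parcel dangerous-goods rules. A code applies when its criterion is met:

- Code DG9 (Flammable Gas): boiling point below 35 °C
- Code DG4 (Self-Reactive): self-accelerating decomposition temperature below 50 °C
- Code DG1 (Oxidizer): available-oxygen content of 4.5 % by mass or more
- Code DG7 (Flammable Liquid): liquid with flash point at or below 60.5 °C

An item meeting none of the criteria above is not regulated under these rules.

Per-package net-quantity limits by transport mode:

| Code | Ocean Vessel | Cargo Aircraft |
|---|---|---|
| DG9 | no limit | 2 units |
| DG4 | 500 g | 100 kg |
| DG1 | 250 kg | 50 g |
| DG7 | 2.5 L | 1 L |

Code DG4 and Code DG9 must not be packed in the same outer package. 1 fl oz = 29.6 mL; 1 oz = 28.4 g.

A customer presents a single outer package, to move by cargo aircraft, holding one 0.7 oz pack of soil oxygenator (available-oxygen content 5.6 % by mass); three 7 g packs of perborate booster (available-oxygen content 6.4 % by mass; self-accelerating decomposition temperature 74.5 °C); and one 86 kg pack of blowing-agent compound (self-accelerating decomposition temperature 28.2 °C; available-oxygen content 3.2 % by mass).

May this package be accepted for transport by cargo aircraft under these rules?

Yes

Available-oxygen content 5.6 % by mass meets the Code DG1 criterion (Oxidizer), so the soil oxygenator is Code DG1.
Available-oxygen content 6.4 % by mass meets the Code DG1 criterion (Oxidizer), so the perborate booster is Code DG1.
Self-accelerating decomposition temperature 28.2 °C meets the Code DG4 criterion (Self-Reactive), so the blowing-agent compound is Code DG4.
Code DG1 net quantity: (one 0.7 oz pack = 19.88 g) + (three 7 g packs = 21 g) = 40.88 g.
40.88 g is within the cargo aircraft limit of 50 g for Code DG1.
Code DG4 quantity: 86 kg.
That is within the Code DG4 cargo aircraft limit of 100 kg.
The segregation rule (Code DG4 with Code DG9) does not apply to Code DG1 with Code DG4.
Every hazard code is within its cargo aircraft limit and no segregation rule is violated.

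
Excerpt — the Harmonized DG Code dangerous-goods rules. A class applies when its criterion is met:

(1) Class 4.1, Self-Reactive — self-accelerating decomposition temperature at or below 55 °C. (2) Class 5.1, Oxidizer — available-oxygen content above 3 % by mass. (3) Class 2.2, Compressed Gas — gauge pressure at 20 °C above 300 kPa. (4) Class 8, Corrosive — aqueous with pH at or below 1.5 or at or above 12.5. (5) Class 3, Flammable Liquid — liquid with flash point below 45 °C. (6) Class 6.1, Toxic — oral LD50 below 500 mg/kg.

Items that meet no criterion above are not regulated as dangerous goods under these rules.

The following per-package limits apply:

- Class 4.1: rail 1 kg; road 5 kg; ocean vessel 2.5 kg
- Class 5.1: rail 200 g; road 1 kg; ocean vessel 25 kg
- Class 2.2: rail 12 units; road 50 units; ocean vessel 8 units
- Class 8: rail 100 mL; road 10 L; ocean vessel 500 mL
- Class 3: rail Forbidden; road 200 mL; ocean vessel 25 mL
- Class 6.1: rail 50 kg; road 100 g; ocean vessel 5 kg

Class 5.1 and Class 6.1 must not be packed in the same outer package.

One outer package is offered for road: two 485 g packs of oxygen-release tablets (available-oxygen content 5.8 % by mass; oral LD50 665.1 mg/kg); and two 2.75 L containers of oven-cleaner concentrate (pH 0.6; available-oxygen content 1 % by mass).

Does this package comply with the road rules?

The oxygen-release tablets have available-oxygen content 5.8 % by mass, which is > 3 % by mass, so they are Class 5.1 (Oxidizer).
Oven-cleaner concentrate: pH 0.6 ≤ 1.5 → Class 8 (Corrosive).
Class 5.1 quantity: two 485 g packs = 970 g.
That is within the Class 5.1 road limit of 1 kg.
Class 8 quantity: two 2.75 L containers = 5.5 L.
That is within the Class 8 road limit of 10 L.
The segregation rule (Class 5.1 with Class 6.1) does not apply to Class 5.1 with Class 8.
Every hazard class is within its road limit and no segregation rule is violated.

Yes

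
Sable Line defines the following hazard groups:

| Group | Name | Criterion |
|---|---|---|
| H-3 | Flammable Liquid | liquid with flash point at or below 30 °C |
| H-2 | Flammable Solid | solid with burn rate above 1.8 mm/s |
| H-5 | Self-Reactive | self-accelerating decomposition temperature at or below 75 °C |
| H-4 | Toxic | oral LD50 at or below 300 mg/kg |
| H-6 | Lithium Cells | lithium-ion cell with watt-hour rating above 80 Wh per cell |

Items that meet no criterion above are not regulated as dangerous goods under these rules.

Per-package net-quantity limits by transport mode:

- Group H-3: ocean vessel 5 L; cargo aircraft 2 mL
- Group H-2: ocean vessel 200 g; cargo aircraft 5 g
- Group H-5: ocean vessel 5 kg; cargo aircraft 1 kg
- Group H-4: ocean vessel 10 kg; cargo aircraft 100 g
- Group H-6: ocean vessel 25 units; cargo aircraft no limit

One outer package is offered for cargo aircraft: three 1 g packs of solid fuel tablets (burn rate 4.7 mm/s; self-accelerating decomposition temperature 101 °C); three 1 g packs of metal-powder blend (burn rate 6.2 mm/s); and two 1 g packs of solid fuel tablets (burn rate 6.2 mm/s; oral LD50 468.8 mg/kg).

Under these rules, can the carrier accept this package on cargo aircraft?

No

Solid fuel tablets: burn rate 4.7 mm/s > 1.8 mm/s → Group H-2 (Flammable Solid).
Metal-powder blend: burn rate 6.2 mm/s > 1.8 mm/s → Group H-2 (Flammable Solid).
Burn rate 6.2 mm/s meets the Group H-2 criterion (Flammable Solid), so the solid fuel tablets are Group H-2.
Total Group H-2: (three 1 g packs = 3 g) + (three 1 g packs = 3 g) + (two 1 g packs = 2 g) = 8 g.
8 g > 5 g (cargo aircraft limit, Group H-2) — over the limit.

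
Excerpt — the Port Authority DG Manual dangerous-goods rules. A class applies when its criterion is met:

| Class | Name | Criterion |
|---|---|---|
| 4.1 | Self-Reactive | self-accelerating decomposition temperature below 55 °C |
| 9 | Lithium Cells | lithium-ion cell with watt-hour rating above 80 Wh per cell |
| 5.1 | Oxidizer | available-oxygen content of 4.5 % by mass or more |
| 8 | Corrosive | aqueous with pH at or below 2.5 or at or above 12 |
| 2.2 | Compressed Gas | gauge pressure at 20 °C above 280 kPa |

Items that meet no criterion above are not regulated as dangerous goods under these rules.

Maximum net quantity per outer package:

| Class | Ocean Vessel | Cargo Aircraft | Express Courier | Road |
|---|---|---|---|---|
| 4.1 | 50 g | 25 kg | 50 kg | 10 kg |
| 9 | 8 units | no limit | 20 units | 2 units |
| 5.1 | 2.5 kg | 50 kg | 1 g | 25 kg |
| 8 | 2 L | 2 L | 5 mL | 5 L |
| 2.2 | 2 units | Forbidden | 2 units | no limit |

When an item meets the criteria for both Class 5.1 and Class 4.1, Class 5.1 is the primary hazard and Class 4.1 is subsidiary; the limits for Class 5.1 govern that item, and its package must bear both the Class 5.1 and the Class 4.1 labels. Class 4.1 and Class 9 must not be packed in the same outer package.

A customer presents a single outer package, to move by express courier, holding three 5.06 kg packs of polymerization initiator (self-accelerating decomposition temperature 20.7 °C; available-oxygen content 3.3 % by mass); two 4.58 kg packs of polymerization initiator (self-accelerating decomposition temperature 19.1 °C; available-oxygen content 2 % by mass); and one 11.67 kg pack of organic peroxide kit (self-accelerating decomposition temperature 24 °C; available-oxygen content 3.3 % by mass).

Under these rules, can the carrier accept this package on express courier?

Yes

The polymerization initiator has self-accelerating decomposition temperature 20.7 °C, which is < 55 °C, so it is Class 4.1 (Self-Reactive).
With self-accelerating decomposition temperature 19.1 °C (< 55 °C), the polymerization initiator falls in Class 4.1.
Organic peroxide kit: self-accelerating decomposition temperature 24 °C < 55 °C → Class 4.1 (Self-Reactive).
Total Class 4.1: (three 5.06 kg packs = 15.18 kg) + (two 4.58 kg packs = 9.16 kg) + 11.67 kg = 36.01 kg.
36.01 kg is within the express courier limit of 50 kg for Class 4.1.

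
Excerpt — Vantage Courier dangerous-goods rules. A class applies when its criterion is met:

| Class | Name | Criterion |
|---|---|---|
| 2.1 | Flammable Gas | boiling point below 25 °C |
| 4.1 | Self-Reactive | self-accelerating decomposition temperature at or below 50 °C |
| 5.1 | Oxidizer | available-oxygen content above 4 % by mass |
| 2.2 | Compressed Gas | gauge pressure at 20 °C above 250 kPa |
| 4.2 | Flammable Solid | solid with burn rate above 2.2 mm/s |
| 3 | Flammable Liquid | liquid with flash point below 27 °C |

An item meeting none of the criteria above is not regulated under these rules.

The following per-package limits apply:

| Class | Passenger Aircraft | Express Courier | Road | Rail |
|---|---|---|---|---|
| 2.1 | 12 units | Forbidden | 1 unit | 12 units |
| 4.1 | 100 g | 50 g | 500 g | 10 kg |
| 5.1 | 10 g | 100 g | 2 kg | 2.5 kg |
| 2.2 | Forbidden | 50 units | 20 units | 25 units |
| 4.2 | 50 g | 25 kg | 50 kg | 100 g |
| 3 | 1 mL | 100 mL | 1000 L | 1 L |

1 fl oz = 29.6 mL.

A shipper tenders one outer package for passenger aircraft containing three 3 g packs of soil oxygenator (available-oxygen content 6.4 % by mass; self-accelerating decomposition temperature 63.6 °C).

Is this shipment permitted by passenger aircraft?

Yes

Available-oxygen content 6.4 % by mass meets the Class 5.1 criterion (Oxidizer), so the soil oxygenator is Class 5.1.
Class 5.1 quantity: three 3 g packs = 9 g.
That is within the Class 5.1 passenger aircraft limit of 10 g.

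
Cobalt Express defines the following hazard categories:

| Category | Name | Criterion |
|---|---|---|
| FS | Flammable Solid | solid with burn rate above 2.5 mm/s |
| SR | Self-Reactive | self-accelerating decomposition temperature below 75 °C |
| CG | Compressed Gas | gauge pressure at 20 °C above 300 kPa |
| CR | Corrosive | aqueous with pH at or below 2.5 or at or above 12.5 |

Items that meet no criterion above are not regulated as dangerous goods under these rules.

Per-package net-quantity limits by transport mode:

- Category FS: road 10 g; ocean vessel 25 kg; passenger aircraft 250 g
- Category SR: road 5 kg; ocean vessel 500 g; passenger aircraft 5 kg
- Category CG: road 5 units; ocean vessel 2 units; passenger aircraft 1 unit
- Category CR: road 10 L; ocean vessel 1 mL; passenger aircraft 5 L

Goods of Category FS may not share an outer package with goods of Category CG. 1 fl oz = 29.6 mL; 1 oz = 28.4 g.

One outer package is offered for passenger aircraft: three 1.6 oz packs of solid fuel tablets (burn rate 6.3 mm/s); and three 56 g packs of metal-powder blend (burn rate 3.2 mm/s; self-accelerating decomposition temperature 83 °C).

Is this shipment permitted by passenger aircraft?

No

Burn rate 6.3 mm/s meets the Category FS criterion (Flammable Solid), so the solid fuel tablets are Category FS.
Metal-powder blend: burn rate 3.2 mm/s > 2.5 mm/s → Category FS (Flammable Solid).
Total Category FS: (three 1.6 oz packs = 136.32 g) + (three 56 g packs = 168 g) = 304.32 g.
That exceeds the Category FS passenger aircraft limit of 250 g.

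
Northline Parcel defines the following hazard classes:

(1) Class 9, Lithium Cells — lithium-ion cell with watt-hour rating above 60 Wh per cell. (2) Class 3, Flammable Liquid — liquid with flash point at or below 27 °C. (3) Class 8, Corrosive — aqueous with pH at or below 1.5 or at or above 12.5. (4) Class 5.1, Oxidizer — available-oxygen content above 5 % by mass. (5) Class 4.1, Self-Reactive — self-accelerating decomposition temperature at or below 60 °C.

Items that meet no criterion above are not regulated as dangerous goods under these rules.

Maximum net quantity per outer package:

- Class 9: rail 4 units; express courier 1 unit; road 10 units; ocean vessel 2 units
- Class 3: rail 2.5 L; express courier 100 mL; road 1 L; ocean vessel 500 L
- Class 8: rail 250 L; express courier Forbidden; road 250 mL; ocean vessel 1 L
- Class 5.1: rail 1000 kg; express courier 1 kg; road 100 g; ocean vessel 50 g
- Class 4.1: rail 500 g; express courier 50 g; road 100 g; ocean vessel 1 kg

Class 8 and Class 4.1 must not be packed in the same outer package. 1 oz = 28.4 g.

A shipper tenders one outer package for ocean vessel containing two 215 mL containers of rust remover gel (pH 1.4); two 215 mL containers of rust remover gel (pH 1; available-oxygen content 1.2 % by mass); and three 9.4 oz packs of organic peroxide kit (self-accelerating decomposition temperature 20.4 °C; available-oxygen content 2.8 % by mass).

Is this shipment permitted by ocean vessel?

pH 1.4 meets the Class 8 criterion (Corrosive), so the rust remover gel is Class 8.
pH 1 meets the Class 8 criterion (Corrosive), so the rust remover gel is Class 8.
Self-accelerating decomposition temperature 20.4 °C meets the Class 4.1 criterion (Self-Reactive), so the organic peroxide kit is Class 4.1.
Class 8 net quantity: (two 215 mL containers = 430 mL) + (two 215 mL containers = 430 mL) = 860 mL.
860 mL ≤ 1 L (ocean vessel limit, Class 8) — within limit.
Class 4.1 quantity: three 9.4 oz packs = 800.88 g.
800.88 g is within the ocean vessel limit of 1 kg for Class 4.1.
Class 8 and Class 4.1 may not share an outer package.

No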